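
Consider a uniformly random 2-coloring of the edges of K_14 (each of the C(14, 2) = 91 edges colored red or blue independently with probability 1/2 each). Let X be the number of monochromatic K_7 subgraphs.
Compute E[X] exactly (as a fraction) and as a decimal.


Let X = Σ_S X_S over the C(14, 7) = 3432 subsets S of size 7, where X_S = 1 if the K_7 on S is monochromatic.
For a fixed S, the K_7 on S has C(7, 2) = 21 edges. P[all 21 edges red] = (1/2)^21, and likewise for blue, so P[monochromatic] = 2·(1/2)^21 = 2^{1 − 21} = 1/1048576.
By linearity: E[X] = C(14, 7) · 2^{1 − 21} = 3432 · 1/1048576 = 429/131072.
Numerically: E[X] ≈ 0.003273.

E[X] = C(14,7)·2^(1−C(7,2)) = 429/131072 ≈ 0.003273.


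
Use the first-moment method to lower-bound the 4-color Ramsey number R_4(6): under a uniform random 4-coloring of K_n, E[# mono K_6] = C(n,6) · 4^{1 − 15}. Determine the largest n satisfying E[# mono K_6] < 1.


We need C(n, 6) · 4^{1 − 15} < 1, i.e. C(n, 6) < 4^{15 − 1} = 268435456.
Check values of n near the boundary:
  n = 75: C(75, 6) = 201359550; 201359550 < 268435456? YES
  n = 76: C(76, 6) = 218618940; 218618940 < 268435456? YES
  n = 77: C(77, 6) = 237093780; 237093780 < 268435456? YES
  n = 78: C(78, 6) = 256851595; 256851595 < 268435456? YES
  n = 79: C(79, 6) = 277962685; 277962685 < 268435456? NO
  n = 80: C(80, 6) = 300500200; 300500200 < 268435456? NO
  n = 81: C(81, 6) = 324540216; 324540216 < 268435456? NO
The largest n with C(n, 6) < 268435456 is n = 78 (where E[X] = 256851595/268435456 ≈ 0.9568). Hence R_4(6) > 78, i.e. R_4(6) ≥ 79.

Largest n = 78; hence R_4(6) > 78.


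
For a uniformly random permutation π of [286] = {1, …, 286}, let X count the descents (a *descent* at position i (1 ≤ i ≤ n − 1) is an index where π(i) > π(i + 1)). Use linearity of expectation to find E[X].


Write X = Σ X_I over i = 1, …, 285, with X_I the indicator of one descent.
There are 285 indicators.
For each fixed i, the pair (π(i), π(i+1)) is a uniformly random ordered pair of distinct values from {1, …, 286}; by symmetry P[π(i) > π(i+1)] = 1/2.
By linearity: E[X] = 285 · (1/2) = (286 − 1) · (1/2) = 285/2 ≈ 142.500.

E[X] = 285/2 = 142.500.


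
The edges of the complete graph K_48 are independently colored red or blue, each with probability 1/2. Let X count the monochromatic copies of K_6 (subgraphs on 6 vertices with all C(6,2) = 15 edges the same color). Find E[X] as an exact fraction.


Let X = Σ_S X_S over the C(48, 6) = 12271512 subsets S of size 6, where X_S = 1 if the K_6 on S is monochromatic.
For a fixed S, the K_6 on S has C(6, 2) = 15 edges. P[all 15 edges red] = (1/2)^15, and likewise for blue, so P[monochromatic] = 2·(1/2)^15 = 2^{1 − 15} = 1/16384.
By linearity: E[X] = C(48, 6) · 2^{1 − 15} = 12271512 · 1/16384 = 1533939/2048.
Numerically: E[X] ≈ 748.993652.

E[X] = C(48,6)·2^(1−C(6,2)) = 1533939/2048 ≈ 748.993652.


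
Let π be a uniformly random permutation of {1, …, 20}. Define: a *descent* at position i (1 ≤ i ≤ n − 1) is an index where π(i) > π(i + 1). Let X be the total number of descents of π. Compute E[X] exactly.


Write X = Σ X_I over i = 1, …, 19, with X_I the indicator of one descent.
There are 19 indicators.
For each fixed i, the pair (π(i), π(i+1)) is a uniformly random ordered pair of distinct values from {1, …, 20}; by symmetry P[π(i) > π(i+1)] = 1/2.
By linearity: E[X] = 19 · (1/2) = (20 − 1) · (1/2) = 19/2 ≈ 9.50000.

E[X] = 19/2 = 9.50000.


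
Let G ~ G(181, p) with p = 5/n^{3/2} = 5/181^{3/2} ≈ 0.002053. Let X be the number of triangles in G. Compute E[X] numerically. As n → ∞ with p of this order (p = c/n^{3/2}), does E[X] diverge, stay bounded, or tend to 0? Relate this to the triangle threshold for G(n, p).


Number of potential triangles: C(181, 3) = 971970.
Each occurs with probability p³ ≈ (0.002053)³ ≈ 8.656781e-09.
By linearity: E[X] = C(181, 3)·p³ ≈ 971970 · 8.656781e-09 ≈ 0.0084.
Since α = 3/2 > 1, p = c/n^{3/2} = o(1/n) is below the triangle threshold p ~ 1/n. Asymptotically E[X] ~ (c³/6)·n^{3(1−α)} = (5³/6)·n^{-1.5} → 0, so by Markov's inequality G has no triangles w.h.p.

E[X] ≈ 0.0084; in regime p = Θ(1/n^{3/2}) E[X] tends to 0 (below the triangle threshold p ~ 1/n).


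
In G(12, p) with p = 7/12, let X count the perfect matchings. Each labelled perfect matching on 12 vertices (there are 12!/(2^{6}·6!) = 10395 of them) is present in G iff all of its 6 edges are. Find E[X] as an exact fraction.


K_12 has 12!/(2^{6}·6!) = 10395 labelled perfect matchings.
For each such perfect matching H, let X_H = 1 if all 6 edges of H are present in G. Then P[X_H = 1] = p^{6} = (7/12)^{6} = 117649/2985984.
By linearity of expectation: E[X] = Σ_H E[X_H] = 10395 · p^{6} = 10395 · 117649/2985984 = 45294865/110592.
Numerically: E[X] ≈ 409.57.

E[X] = 10395 · (7/12)^{6} = 45294865/110592 ≈ 409.57.


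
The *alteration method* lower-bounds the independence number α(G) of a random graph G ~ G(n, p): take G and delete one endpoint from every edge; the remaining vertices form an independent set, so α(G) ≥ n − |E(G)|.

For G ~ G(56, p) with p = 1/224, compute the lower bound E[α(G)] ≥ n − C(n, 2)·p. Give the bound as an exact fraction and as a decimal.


E[|E(G)|] = C(56, 2)·p = 1540 · (1/224) = 55/8.
E[α(G)] ≥ n − E[|E(G)|] = 56 − 55/8 = 393/8.
Numerically: ≈ 49.12500.
(This is only a lower bound; the true E[α(G)] may be larger.)

E[α(G)] ≥ 393/8 ≈ 49.12500.


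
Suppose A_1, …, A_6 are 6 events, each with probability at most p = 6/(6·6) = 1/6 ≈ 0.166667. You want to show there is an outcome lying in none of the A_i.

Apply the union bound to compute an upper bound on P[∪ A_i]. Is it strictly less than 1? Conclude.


Union bound: P[∪_{i=1}^{6} A_i] ≤ Σ_i P[A_i] ≤ 6·p = 6·(1/6) = 1.
Numerically: 1 ≈ 1.000000.
Is 1 < 1? NO.
Since the bound 1 is ≥ 1, the union bound is uninformative here; it does NOT by itself certify existence.

6·p = 1 ≈ 1.000000; existence NOT certified by the union bound.


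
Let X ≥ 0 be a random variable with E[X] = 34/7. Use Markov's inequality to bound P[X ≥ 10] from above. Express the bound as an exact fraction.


μ = E[X] = 34/7, a = 10.
Markov: P[X ≥ 10] ≤ μ/a = (34/7)/10 = 17/35.
Numerically: ≈ 0.48571.
(Since a = 10 > μ = 4.85714, the bound 17/35 is < 1 and informative.)

P[X ≥ 10] ≤ 17/35 ≈ 0.48571.


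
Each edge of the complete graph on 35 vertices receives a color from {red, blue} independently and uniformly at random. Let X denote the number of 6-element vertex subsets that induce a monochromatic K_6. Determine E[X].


Let X = Σ_S X_S over the C(35, 6) = 1623160 subsets S of size 6, where X_S = 1 if the K_6 on S is monochromatic.
For a fixed S, the K_6 on S has C(6, 2) = 15 edges. P[all 15 edges red] = (1/2)^15, and likewise for blue, so P[monochromatic] = 2·(1/2)^15 = 2^{1 − 15} = 1/16384.
Summing: E[X] = C(35, 6) · 2^{1 − 15} = 1623160 · 1/16384 = 202895/2048.
Numerically: E[X] ≈ 99.070.

E[X] = C(35,6)·2^(1−C(6,2)) = 202895/2048 ≈ 99.070.


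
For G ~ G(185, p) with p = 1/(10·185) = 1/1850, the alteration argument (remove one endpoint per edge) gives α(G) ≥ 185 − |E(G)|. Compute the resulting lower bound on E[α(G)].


E[|E(G)|] = C(185, 2)·p = 17020 · (1/1850) = 46/5.
E[α(G)] ≥ n − E[|E(G)|] = 185 − 46/5 = 879/5.
Numerically: ≈ 175.80000.
(This is only a lower bound; the true E[α(G)] may be larger.)

E[α(G)] ≥ 879/5 ≈ 175.80000.


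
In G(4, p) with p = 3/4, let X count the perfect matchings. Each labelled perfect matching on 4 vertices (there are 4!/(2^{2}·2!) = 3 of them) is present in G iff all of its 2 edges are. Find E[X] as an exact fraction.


K_4 has 4!/(2^{2}·2!) = 3 labelled perfect matchings.
For each such perfect matching H, let X_H = 1 if all 2 edges of H are present in G. Then P[X_H = 1] = p^{2} = (3/4)^{2} = 9/16.
Summing the indicators: E[X] = Σ_H E[X_H] = 3 · p^{2} = 3 · 9/16 = 27/16.
Numerically: E[X] ≈ 1.69.

E[X] = 3 · (3/4)^{2} = 27/16 ≈ 1.69.


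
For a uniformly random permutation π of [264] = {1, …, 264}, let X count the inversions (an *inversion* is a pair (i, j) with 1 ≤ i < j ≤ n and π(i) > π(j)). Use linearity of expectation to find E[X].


Write X = Σ X_I over the C(264, 2) = 34716 pairs i < j, with X_I the indicator of one inversion.
There are 34716 indicators.
For each fixed pair i < j, the values π(i) and π(j) are two distinct elements of {1, …, 264} in uniformly random order; by symmetry P[π(i) > π(j)] = 1/2.
By linearity: E[X] = 34716 · (1/2) = C(264, 2) · (1/2) = 34716/2 = 17358 ≈ 17358.000.

E[X] = 17358 = 17358.000.


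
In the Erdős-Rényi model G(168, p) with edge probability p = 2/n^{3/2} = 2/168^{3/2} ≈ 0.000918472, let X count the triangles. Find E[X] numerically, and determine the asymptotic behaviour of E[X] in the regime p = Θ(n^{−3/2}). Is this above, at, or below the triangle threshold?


Number of potential triangles: C(168, 3) = 776216.
Each occurs with probability p³ ≈ (0.000918472)³ ≈ 7.74815356e-10.
By linearity: E[X] = C(168, 3)·p³ ≈ 776216 · 7.74815356e-10 ≈ 0.000601.
Since α = 3/2 > 1, p = c/n^{3/2} = o(1/n) is below the triangle threshold p ~ 1/n. Asymptotically E[X] ~ (c³/6)·n^{3(1−α)} = (2³/6)·n^{-1.5} → 0, so by Markov's inequality G has no triangles w.h.p.

E[X] ≈ 0.000601; in regime p = Θ(1/n^{3/2}) E[X] tends to 0 (below the triangle threshold p ~ 1/n).


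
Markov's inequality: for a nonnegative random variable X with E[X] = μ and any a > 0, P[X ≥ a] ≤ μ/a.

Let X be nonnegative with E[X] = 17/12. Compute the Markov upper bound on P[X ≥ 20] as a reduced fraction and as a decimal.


μ = E[X] = 17/12, a = 20.
Markov: P[X ≥ 20] ≤ μ/a = (17/12)/20 = 17/240.
Numerically: ≈ 0.0708.
(Since a = 20 > μ = 1.4167, the bound 17/240 is < 1 and informative.)

P[X ≥ 20] ≤ 17/240 ≈ 0.0708.


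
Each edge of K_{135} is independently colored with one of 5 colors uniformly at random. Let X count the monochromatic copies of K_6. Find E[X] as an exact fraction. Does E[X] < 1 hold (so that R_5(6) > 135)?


E[X] = C(135, 6) · 5^{1 − 15} = 7511839335 · 5^{−14} = 7511839335/6103515625.
As a reduced fraction: E[X] = 1502367867/1220703125 ≈ 1.23074.
Is E[X] < 1? NO.
Since E[X] ≥ 1, the first-moment bound is inconclusive at n = 135; it does NOT by itself certify R_5(6) > 135.

E[X] = 1502367867/1220703125 ≈ 1.23074; E[X] ≥ 1; first-moment method inconclusive here.


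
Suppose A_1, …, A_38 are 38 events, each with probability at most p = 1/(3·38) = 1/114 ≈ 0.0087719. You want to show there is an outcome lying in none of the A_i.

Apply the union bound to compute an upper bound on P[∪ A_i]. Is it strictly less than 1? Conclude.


Union bound: P[∪_{i=1}^{38} A_i] ≤ Σ_i P[A_i] ≤ 38·p = 38·(1/114) = 1/3.
Numerically: 1/3 ≈ 0.3333333.
Is 1/3 < 1? YES.
Since P[∪ A_i] ≤ 1/3 < 1, the complement has P[∩ A_i^c] ≥ 1 − 1/3 = 2/3 > 0, so some outcome avoids every A_i.

38·p = 1/3 ≈ 0.3333333; existence CERTIFIED by the union bound.


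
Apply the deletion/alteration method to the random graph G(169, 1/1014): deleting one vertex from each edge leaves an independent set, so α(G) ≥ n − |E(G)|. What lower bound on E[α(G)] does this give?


E[|E(G)|] = C(169, 2)·p = 14196 · (1/1014) = 14.
E[α(G)] ≥ n − E[|E(G)|] = 169 − 14 = 155.
Numerically: ≈ 155.000000.
(This is only a lower bound; the true E[α(G)] may be larger.)

E[α(G)] ≥ 155 ≈ 155.000000.


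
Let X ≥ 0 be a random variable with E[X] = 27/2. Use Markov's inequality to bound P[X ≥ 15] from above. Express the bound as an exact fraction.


μ = E[X] = 27/2, a = 15.
Markov: P[X ≥ 15] ≤ μ/a = (27/2)/15 = 9/10.
Numerically: ≈ 0.90000.
(Since a = 15 > μ = 13.50000, the bound 9/10 is < 1 and informative.)

P[X ≥ 15] ≤ 9/10 ≈ 0.90000.


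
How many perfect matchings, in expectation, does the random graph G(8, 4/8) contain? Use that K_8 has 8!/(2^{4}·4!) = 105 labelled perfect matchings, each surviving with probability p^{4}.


K_8 has 8!/(2^{4}·4!) = 105 labelled perfect matchings.
For each such perfect matching H, let X_H = 1 if all 4 edges of H are present in G. Then P[X_H = 1] = p^{4} = (1/2)^{4} = 1/16.
By linearity: E[X] = Σ_H E[X_H] = 105 · p^{4} = 105 · 1/16 = 105/16.
Numerically: E[X] ≈ 6.56.

E[X] = 105 · (1/2)^{4} = 105/16 ≈ 6.56.


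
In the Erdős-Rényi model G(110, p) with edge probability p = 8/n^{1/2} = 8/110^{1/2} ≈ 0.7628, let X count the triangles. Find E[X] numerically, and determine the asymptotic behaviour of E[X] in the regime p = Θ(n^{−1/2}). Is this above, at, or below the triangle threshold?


Number of potential triangles: C(110, 3) = 215820.
Each occurs with probability p³ ≈ (0.7628)³ ≈ 4.437935e-01.
By linearity: E[X] = C(110, 3)·p³ ≈ 215820 · 4.437935e-01 ≈ 95779.5123.
Since α = 1/2 < 1, p = c/n^{1/2} ≫ 1/n is above the triangle threshold p ~ 1/n. Asymptotically E[X] ~ (c³/6)·n^{3(1−α)} = (8³/6)·n^{1.5} → ∞; triangles are abundant w.h.p.

E[X] ≈ 95779.5123; in regime p = Θ(1/n^{1/2}) E[X] diverges (above the triangle threshold p ~ 1/n).


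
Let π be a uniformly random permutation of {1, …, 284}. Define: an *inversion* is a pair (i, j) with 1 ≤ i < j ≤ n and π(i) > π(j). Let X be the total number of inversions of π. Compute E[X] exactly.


Write X = Σ X_I over the C(284, 2) = 40186 pairs i < j, with X_I the indicator of one inversion.
There are 40186 indicators.
For each fixed pair i < j, the values π(i) and π(j) are two distinct elements of {1, …, 284} in uniformly random order; by symmetry P[π(i) > π(j)] = 1/2.
By linearity: E[X] = 40186 · (1/2) = C(284, 2) · (1/2) = 40186/2 = 20093 ≈ 20093.000.

E[X] = 20093 = 20093.000.


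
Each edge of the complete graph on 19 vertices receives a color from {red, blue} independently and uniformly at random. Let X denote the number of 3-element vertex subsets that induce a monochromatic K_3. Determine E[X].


Let X = Σ_S X_S over the C(19, 3) = 969 subsets S of size 3, where X_S = 1 if the K_3 on S is monochromatic.
For a fixed S, the K_3 on S has C(3, 2) = 3 edges. P[all 3 edges red] = (1/2)^3, and likewise for blue, so P[monochromatic] = 2·(1/2)^3 = 2^{1 − 3} = 1/4.
By linearity: E[X] = C(19, 3) · 2^{1 − 3} = 969 · 1/4 = 969/4.
Numerically: E[X] ≈ 242.250000.

E[X] = C(19,3)·2^(1−C(3,2)) = 969/4 ≈ 242.250000.


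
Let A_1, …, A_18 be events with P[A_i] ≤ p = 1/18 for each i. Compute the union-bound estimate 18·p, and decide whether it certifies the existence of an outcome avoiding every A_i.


Union bound: P[∪_{i=1}^{18} A_i] ≤ Σ_i P[A_i] ≤ 18·p = 18·(1/18) = 1.
Numerically: 1 ≈ 1.0000000.
Is 1 < 1? NO.
Since the bound 1 is ≥ 1, the union bound is uninformative here; it does NOT by itself certify existence.

18·p = 1 ≈ 1.0000000; existence NOT certified by the union bound.


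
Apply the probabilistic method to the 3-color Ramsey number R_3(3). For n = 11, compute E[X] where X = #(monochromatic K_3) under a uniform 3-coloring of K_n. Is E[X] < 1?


E[X] = C(11, 3) · 3^{1 − 3} = 165 · 3^{−2} = 165/9.
As a reduced fraction: E[X] = 55/3 ≈ 18.33333.
Is E[X] < 1? NO.
Since E[X] ≥ 1, the first-moment bound is inconclusive at n = 11; it does NOT by itself certify R_3(3) > 11.

E[X] = 55/3 ≈ 18.33333; E[X] ≥ 1; first-moment method inconclusive here.


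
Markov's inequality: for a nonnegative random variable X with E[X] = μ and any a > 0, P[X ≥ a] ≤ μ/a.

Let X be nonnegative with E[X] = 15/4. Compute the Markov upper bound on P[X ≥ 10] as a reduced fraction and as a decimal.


μ = E[X] = 15/4, a = 10.
Markov: P[X ≥ 10] ≤ μ/a = (15/4)/10 = 3/8.
Numerically: ≈ 0.3750.
(Since a = 10 > μ = 3.7500, the bound 3/8 is < 1 and informative.)

P[X ≥ 10] ≤ 3/8 ≈ 0.3750.


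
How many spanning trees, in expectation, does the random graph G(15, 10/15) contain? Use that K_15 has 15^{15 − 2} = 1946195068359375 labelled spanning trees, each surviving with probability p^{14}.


K_15 has 15^{15 − 2} = 1946195068359375 labelled spanning trees.
For each such spanning tree H, let X_H = 1 if all 14 edges of H are present in G. Then P[X_H = 1] = p^{14} = (2/3)^{14} = 16384/4782969.
By linearity: E[X] = Σ_H E[X_H] = 1946195068359375 · p^{14} = 1946195068359375 · 16384/4782969 = 20000000000000/3.
Numerically: E[X] ≈ 6.67e+12.

E[X] = 1946195068359375 · (2/3)^{14} = 20000000000000/3 ≈ 6.67e+12.


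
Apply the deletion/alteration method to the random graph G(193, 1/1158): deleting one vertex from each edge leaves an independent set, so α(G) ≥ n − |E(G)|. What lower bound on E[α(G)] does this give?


E[|E(G)|] = C(193, 2)·p = 18528 · (1/1158) = 16.
E[α(G)] ≥ n − E[|E(G)|] = 193 − 16 = 177.
Numerically: ≈ 177.0000.
(This is only a lower bound; the true E[α(G)] may be larger.)

E[α(G)] ≥ 177 ≈ 177.0000.


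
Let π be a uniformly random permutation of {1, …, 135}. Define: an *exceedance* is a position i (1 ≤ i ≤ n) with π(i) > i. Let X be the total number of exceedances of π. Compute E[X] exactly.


Write X = Σ_{i=1}^{135} X_i, where X_i = 1_{π(i) > i}.
For each fixed i, π(i) is uniform over {1, …, 135} (marginal of a uniform permutation), so P[π(i) > i] = (n − i)/n. Summing: Σ_{i=1}^{135} (n − i)/n = (0 + 1 + … + 134)/135 = 135(135 − 1)/(2·135) = (135 − 1)/2.
Hence E[X] = Σ_{i=1}^{135} (135 − i)/135 = 67 ≈ 67.00000.

E[X] = 67 = 67.00000.


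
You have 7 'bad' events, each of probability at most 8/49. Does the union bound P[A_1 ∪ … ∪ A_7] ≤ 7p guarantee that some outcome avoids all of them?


Union bound: P[∪_{i=1}^{7} A_i] ≤ Σ_i P[A_i] ≤ 7·p = 7·(8/49) = 8/7.
Numerically: 8/7 ≈ 1.1429.
Is 8/7 < 1? NO.
Since the bound 8/7 is ≥ 1, the union bound is uninformative here; it does NOT by itself certify existence.

7·p = 8/7 ≈ 1.1429; existence NOT certified by the union bound.


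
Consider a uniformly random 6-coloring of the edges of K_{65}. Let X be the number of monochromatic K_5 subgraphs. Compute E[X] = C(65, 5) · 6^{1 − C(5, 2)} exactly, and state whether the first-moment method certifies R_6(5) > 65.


E[X] = C(65, 5) · 6^{1 − 10} = 8259888 · 6^{−9} = 8259888/10077696.
As a reduced fraction: E[X] = 172081/209952 ≈ 0.8196.
Is E[X] < 1? YES.
Since E[X] < 1, there exists a 6-coloring of K_{65} with no monochromatic K_5; hence R_6(5) > 65.

E[X] = 172081/209952 ≈ 0.8196; E[X] < 1, so R_6(5) > 65.


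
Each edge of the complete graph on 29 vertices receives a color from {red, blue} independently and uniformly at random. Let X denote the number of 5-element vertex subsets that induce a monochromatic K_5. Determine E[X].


Let X = Σ_S X_S over the C(29, 5) = 118755 subsets S of size 5, where X_S = 1 if the K_5 on S is monochromatic.
For a fixed S, the K_5 on S has C(5, 2) = 10 edges. P[all 10 edges red] = (1/2)^10, and likewise for blue, so P[monochromatic] = 2·(1/2)^10 = 2^{1 − 10} = 1/512.
Summing: E[X] = C(29, 5) · 2^{1 − 10} = 118755 · 1/512 = 118755/512.
Numerically: E[X] ≈ 231.9434.

E[X] = C(29,5)·2^(1−C(5,2)) = 118755/512 ≈ 231.9434.


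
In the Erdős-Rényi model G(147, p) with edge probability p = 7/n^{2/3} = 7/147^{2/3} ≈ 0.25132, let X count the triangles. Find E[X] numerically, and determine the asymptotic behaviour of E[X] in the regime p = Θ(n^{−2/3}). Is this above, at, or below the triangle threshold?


Number of potential triangles: C(147, 3) = 518665.
Each occurs with probability p³ ≈ (0.25132)³ ≈ 1.5873016e-02.
By linearity: E[X] = C(147, 3)·p³ ≈ 518665 · 1.5873016e-02 ≈ 8232.77778.
Since α = 2/3 < 1, p = c/n^{2/3} ≫ 1/n is above the triangle threshold p ~ 1/n. Asymptotically E[X] ~ (c³/6)·n^{3(1−α)} = (7³/6)·n^{1} → ∞; triangles are abundant w.h.p.

E[X] ≈ 8232.77778; in regime p = Θ(1/n^{2/3}) E[X] diverges (above the triangle threshold p ~ 1/n).


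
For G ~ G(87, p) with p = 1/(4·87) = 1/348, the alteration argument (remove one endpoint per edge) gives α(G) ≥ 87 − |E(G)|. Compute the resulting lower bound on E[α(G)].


E[|E(G)|] = C(87, 2)·p = 3741 · (1/348) = 43/4.
E[α(G)] ≥ n − E[|E(G)|] = 87 − 43/4 = 305/4.
Numerically: ≈ 76.25000.
(This is only a lower bound; the true E[α(G)] may be larger.)

E[α(G)] ≥ 305/4 ≈ 76.25000.


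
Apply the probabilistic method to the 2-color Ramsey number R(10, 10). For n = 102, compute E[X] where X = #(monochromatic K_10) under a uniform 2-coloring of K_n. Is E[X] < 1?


E[X] = C(102, 10) · 2^{1 − 45} = 21300860967540 · 2^{−44} = 21300860967540/17592186044416.
As a reduced fraction: E[X] = 5325215241885/4398046511104 ≈ 1.210814.
Is E[X] < 1? NO.
Since E[X] ≥ 1, the first-moment bound is inconclusive at n = 102; it does NOT by itself certify R(10, 10) > 102.

E[X] = 5325215241885/4398046511104 ≈ 1.210814; E[X] ≥ 1; first-moment method inconclusive here.


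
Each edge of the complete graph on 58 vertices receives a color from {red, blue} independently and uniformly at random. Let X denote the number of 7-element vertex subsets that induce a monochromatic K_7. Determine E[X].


Let X = Σ_S X_S over the C(58, 7) = 300674088 subsets S of size 7, where X_S = 1 if the K_7 on S is monochromatic.
For a fixed S, the K_7 on S has C(7, 2) = 21 edges. P[all 21 edges red] = (1/2)^21, and likewise for blue, so P[monochromatic] = 2·(1/2)^21 = 2^{1 − 21} = 1/1048576.
Summing: E[X] = C(58, 7) · 2^{1 − 21} = 300674088 · 1/1048576 = 37584261/131072.
Numerically: E[X] ≈ 286.74516.

E[X] = C(58,7)·2^(1−C(7,2)) = 37584261/131072 ≈ 286.74516.


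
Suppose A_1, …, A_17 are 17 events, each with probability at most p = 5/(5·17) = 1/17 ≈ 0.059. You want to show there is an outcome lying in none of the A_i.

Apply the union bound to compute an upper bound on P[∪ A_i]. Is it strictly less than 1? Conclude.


Union bound: P[∪_{i=1}^{17} A_i] ≤ Σ_i P[A_i] ≤ 17·p = 17·(1/17) = 1.
Numerically: 1 ≈ 1.000.
Is 1 < 1? NO.
Since the bound 1 is ≥ 1, the union bound is uninformative here; it does NOT by itself certify existence.

17·p = 1 ≈ 1.000; existence NOT certified by the union bound.


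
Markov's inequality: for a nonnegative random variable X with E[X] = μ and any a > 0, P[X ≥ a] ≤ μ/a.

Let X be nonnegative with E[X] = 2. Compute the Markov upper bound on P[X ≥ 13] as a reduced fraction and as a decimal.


μ = E[X] = 2, a = 13.
Markov: P[X ≥ 13] ≤ μ/a = (2)/13 = 2/13.
Numerically: ≈ 0.154.
(Since a = 13 > μ = 2.000, the bound 2/13 is < 1 and informative.)

P[X ≥ 13] ≤ 2/13 ≈ 0.154.


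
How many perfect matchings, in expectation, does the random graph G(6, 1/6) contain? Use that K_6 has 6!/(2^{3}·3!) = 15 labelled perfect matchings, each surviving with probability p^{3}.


K_6 has 6!/(2^{3}·3!) = 15 labelled perfect matchings.
For each such perfect matching H, let X_H = 1 if all 3 edges of H are present in G. Then P[X_H = 1] = p^{3} = (1/6)^{3} = 1/216.
By linearity of expectation: E[X] = Σ_H E[X_H] = 15 · p^{3} = 15 · 1/216 = 5/72.
Numerically: E[X] ≈ 0.0694.

E[X] = 15 · (1/6)^{3} = 5/72 ≈ 0.0694.


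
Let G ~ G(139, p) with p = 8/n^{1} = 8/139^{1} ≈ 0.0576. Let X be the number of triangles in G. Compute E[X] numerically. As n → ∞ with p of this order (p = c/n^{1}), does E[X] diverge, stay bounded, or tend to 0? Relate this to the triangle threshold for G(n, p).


Number of potential triangles: C(139, 3) = 437989.
Each occurs with probability p³ ≈ (0.0576)³ ≈ 1.90645e-04.
By linearity: E[X] = C(139, 3)·p³ ≈ 437989 · 1.90645e-04 ≈ 83.500.
Here α = 1, so p = 8/n is exactly at the triangle threshold p ~ 1/n. Asymptotically E[X] → c³/6 = 8³/6 = 256/3 ≈ 85.333, a bounded constant. In this regime the triangle count is asymptotically Poisson(c³/6).

E[X] ≈ 83.500; in regime p = Θ(1/n^{1}) E[X] stays bounded (at the triangle threshold p ~ 1/n).


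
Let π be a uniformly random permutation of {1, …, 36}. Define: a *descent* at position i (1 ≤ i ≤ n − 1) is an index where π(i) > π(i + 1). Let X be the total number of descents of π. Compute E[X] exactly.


Write X = Σ X_I over i = 1, …, 35, with X_I the indicator of one descent.
There are 35 indicators.
For each fixed i, the pair (π(i), π(i+1)) is a uniformly random ordered pair of distinct values from {1, …, 36}; by symmetry P[π(i) > π(i+1)] = 1/2.
By linearity: E[X] = 35 · (1/2) = (36 − 1) · (1/2) = 35/2 ≈ 17.500000.

E[X] = 35/2 = 17.500000.


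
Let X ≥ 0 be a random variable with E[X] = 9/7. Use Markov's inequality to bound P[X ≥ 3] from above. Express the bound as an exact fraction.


μ = E[X] = 9/7, a = 3.
Markov: P[X ≥ 3] ≤ μ/a = (9/7)/3 = 3/7.
Numerically: ≈ 0.429.
(Since a = 3 > μ = 1.286, the bound 3/7 is < 1 and informative.)

P[X ≥ 3] ≤ 3/7 ≈ 0.429.


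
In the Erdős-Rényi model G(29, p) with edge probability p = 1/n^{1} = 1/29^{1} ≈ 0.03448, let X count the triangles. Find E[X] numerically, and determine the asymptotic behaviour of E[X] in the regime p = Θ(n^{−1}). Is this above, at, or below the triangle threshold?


Number of potential triangles: C(29, 3) = 3654.
Each occurs with probability p³ ≈ (0.03448)³ ≈ 4.100209e-05.
By linearity: E[X] = C(29, 3)·p³ ≈ 3654 · 4.100209e-05 ≈ 0.1498.
Here α = 1, so p = 1/n is exactly at the triangle threshold p ~ 1/n. Asymptotically E[X] → c³/6 = 1³/6 = 1/6 ≈ 0.1667, a bounded constant. In this regime the triangle count is asymptotically Poisson(c³/6).

E[X] ≈ 0.1498; in regime p = Θ(1/n^{1}) E[X] stays bounded (at the triangle threshold p ~ 1/n).


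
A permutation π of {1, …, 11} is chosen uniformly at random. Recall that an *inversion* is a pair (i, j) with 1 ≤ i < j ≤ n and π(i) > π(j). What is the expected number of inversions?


Write X = Σ X_I over the C(11, 2) = 55 pairs i < j, with X_I the indicator of one inversion.
There are 55 indicators.
For each fixed pair i < j, the values π(i) and π(j) are two distinct elements of {1, …, 11} in uniformly random order; by symmetry P[π(i) > π(j)] = 1/2.
By linearity: E[X] = 55 · (1/2) = C(11, 2) · (1/2) = 55/2 = 55/2 ≈ 27.500.

E[X] = 55/2 = 27.500.


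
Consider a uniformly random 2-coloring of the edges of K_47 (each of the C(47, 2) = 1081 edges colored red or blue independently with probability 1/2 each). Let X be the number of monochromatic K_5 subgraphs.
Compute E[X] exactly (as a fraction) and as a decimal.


Let X = Σ_S X_S over the C(47, 5) = 1533939 subsets S of size 5, where X_S = 1 if the K_5 on S is monochromatic.
For a fixed S, the K_5 on S has C(5, 2) = 10 edges. P[all 10 edges red] = (1/2)^10, and likewise for blue, so P[monochromatic] = 2·(1/2)^10 = 2^{1 − 10} = 1/512.
Summing: E[X] = C(47, 5) · 2^{1 − 10} = 1533939 · 1/512 = 1533939/512.
Numerically: E[X] ≈ 2995.975.

E[X] = C(47,5)·2^(1−C(5,2)) = 1533939/512 ≈ 2995.975.


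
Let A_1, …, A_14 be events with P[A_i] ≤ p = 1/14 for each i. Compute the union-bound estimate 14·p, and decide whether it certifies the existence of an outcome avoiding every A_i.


Union bound: P[∪_{i=1}^{14} A_i] ≤ Σ_i P[A_i] ≤ 14·p = 14·(1/14) = 1.
Numerically: 1 ≈ 1.000000.
Is 1 < 1? NO.
Since the bound 1 is ≥ 1, the union bound is uninformative here; it does NOT by itself certify existence.

14·p = 1 ≈ 1.000000; existence NOT certified by the union bound.


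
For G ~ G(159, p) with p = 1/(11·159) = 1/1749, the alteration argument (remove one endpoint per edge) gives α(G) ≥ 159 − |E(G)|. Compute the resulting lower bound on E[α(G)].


E[|E(G)|] = C(159, 2)·p = 12561 · (1/1749) = 79/11.
E[α(G)] ≥ n − E[|E(G)|] = 159 − 79/11 = 1670/11.
Numerically: ≈ 151.8182.
(This is only a lower bound; the true E[α(G)] may be larger.)

E[α(G)] ≥ 1670/11 ≈ 151.8182.


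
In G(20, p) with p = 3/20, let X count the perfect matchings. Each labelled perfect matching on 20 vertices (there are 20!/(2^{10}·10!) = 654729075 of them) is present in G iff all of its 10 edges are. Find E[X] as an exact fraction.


K_20 has 20!/(2^{10}·10!) = 654729075 labelled perfect matchings.
For each such perfect matching H, let X_H = 1 if all 10 edges of H are present in G. Then P[X_H = 1] = p^{10} = (3/20)^{10} = 59049/10240000000000.
By linearity: E[X] = Σ_H E[X_H] = 654729075 · p^{10} = 654729075 · 59049/10240000000000 = 1546443885987/409600000000.
Numerically: E[X] ≈ 3.78.

E[X] = 654729075 · (3/20)^{10} = 1546443885987/409600000000 ≈ 3.78.


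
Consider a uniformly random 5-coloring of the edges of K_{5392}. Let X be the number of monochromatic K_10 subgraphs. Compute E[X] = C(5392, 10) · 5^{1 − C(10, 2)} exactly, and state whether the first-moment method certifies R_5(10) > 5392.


E[X] = C(5392, 10) · 5^{1 − 45} = 5676873040158402483252283957448 · 5^{−44} = 5676873040158402483252283957448/5684341886080801486968994140625.
As a reduced fraction: E[X] = 5676873040158402483252283957448/5684341886080801486968994140625 ≈ 0.998686.
Is E[X] < 1? YES.
Since E[X] < 1, there exists a 5-coloring of K_{5392} with no monochromatic K_10; hence R_5(10) > 5392.

E[X] = 5676873040158402483252283957448/5684341886080801486968994140625 ≈ 0.998686; E[X] < 1, so R_5(10) > 5392.


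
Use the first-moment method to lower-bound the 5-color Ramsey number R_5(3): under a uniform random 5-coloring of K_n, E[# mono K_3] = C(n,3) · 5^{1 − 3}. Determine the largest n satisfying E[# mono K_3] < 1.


We need C(n, 3) · 5^{1 − 3} < 1, i.e. C(n, 3) < 5^{3 − 1} = 25.
Check values of n near the boundary:
  n = 3: C(3, 3) = 1; 1 < 25? YES
  n = 4: C(4, 3) = 4; 4 < 25? YES
  n = 5: C(5, 3) = 10; 10 < 25? YES
  n = 6: C(6, 3) = 20; 20 < 25? YES
  n = 7: C(7, 3) = 35; 35 < 25? NO
  n = 8: C(8, 3) = 56; 56 < 25? NO
  n = 9: C(9, 3) = 84; 84 < 25? NO
The largest n with C(n, 3) < 25 is n = 6 (where E[X] = 4/5 ≈ 0.8000000). Hence R_5(3) > 6, i.e. R_5(3) ≥ 7.

Largest n = 6; hence R_5(3) > 6.


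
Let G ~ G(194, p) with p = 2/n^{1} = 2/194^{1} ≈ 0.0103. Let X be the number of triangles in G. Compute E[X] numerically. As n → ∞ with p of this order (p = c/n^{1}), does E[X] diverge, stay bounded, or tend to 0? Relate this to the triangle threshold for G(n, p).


Number of potential triangles: C(194, 3) = 1198144.
Each occurs with probability p³ ≈ (0.0103)³ ≈ 1.09568e-06.
By linearity: E[X] = C(194, 3)·p³ ≈ 1198144 · 1.09568e-06 ≈ 1.313.
Here α = 1, so p = 2/n is exactly at the triangle threshold p ~ 1/n. Asymptotically E[X] → c³/6 = 2³/6 = 4/3 ≈ 1.333, a bounded constant. In this regime the triangle count is asymptotically Poisson(c³/6).

E[X] ≈ 1.313; in regime p = Θ(1/n^{1}) E[X] stays bounded (at the triangle threshold p ~ 1/n).


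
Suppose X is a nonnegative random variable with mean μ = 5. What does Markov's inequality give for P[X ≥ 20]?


μ = E[X] = 5, a = 20.
Markov: P[X ≥ 20] ≤ μ/a = (5)/20 = 1/4.
Numerically: ≈ 0.250.
(Since a = 20 > μ = 5.000, the bound 1/4 is < 1 and informative.)

P[X ≥ 20] ≤ 1/4 ≈ 0.250.


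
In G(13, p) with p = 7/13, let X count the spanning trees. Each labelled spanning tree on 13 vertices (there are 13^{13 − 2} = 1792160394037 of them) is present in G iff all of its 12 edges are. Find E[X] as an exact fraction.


K_13 has 13^{13 − 2} = 1792160394037 labelled spanning trees.
For each such spanning tree H, let X_H = 1 if all 12 edges of H are present in G. Then P[X_H = 1] = p^{12} = (7/13)^{12} = 13841287201/23298085122481.
By linearity: E[X] = Σ_H E[X_H] = 1792160394037 · p^{12} = 1792160394037 · 13841287201/23298085122481 = 13841287201/13.
Numerically: E[X] ≈ 1.06e+09.

E[X] = 1792160394037 · (7/13)^{12} = 13841287201/13 ≈ 1.06e+09.


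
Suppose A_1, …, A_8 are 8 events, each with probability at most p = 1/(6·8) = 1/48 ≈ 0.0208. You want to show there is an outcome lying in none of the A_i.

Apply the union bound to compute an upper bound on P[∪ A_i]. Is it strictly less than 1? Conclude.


Union bound: P[∪_{i=1}^{8} A_i] ≤ Σ_i P[A_i] ≤ 8·p = 8·(1/48) = 1/6.
Numerically: 1/6 ≈ 0.1667.
Is 1/6 < 1? YES.
Since P[∪ A_i] ≤ 1/6 < 1, the complement has P[∩ A_i^c] ≥ 1 − 1/6 = 5/6 > 0, so some outcome avoids every A_i.

8·p = 1/6 ≈ 0.1667; existence CERTIFIED by the union bound.


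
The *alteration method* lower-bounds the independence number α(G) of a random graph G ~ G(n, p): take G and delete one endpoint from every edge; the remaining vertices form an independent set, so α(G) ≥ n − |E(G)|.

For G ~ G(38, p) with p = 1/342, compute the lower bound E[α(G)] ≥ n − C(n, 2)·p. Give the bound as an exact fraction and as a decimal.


E[|E(G)|] = C(38, 2)·p = 703 · (1/342) = 37/18.
E[α(G)] ≥ n − E[|E(G)|] = 38 − 37/18 = 647/18.
Numerically: ≈ 35.94444.
(This is only a lower bound; the true E[α(G)] may be larger.)

E[α(G)] ≥ 647/18 ≈ 35.94444.


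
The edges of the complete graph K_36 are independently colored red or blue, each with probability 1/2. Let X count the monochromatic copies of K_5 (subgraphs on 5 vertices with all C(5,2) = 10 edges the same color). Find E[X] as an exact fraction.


Let X = Σ_S X_S over the C(36, 5) = 376992 subsets S of size 5, where X_S = 1 if the K_5 on S is monochromatic.
For a fixed S, the K_5 on S has C(5, 2) = 10 edges. P[all 10 edges red] = (1/2)^10, and likewise for blue, so P[monochromatic] = 2·(1/2)^10 = 2^{1 − 10} = 1/512.
By linearity: E[X] = C(36, 5) · 2^{1 − 10} = 376992 · 1/512 = 11781/16.
Numerically: E[X] ≈ 736.31250.

E[X] = C(36,5)·2^(1−C(5,2)) = 11781/16 ≈ 736.31250.


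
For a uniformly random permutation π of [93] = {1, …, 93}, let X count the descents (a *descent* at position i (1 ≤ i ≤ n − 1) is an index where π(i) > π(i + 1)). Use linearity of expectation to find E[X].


Write X = Σ X_I over i = 1, …, 92, with X_I the indicator of one descent.
There are 92 indicators.
For each fixed i, the pair (π(i), π(i+1)) is a uniformly random ordered pair of distinct values from {1, …, 93}; by symmetry P[π(i) > π(i+1)] = 1/2.
By linearity: E[X] = 92 · (1/2) = (93 − 1) · (1/2) = 46 ≈ 46.000.

E[X] = 46 = 46.000.


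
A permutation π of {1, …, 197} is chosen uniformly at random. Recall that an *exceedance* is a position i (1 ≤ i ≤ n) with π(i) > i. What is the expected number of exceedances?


Write X = Σ_{i=1}^{197} X_i, where X_i = 1_{π(i) > i}.
For each fixed i, π(i) is uniform over {1, …, 197} (marginal of a uniform permutation), so P[π(i) > i] = (n − i)/n. Summing: Σ_{i=1}^{197} (n − i)/n = (0 + 1 + … + 196)/197 = 197(197 − 1)/(2·197) = (197 − 1)/2.
Hence E[X] = Σ_{i=1}^{197} (197 − i)/197 = 98 ≈ 98.0000.

E[X] = 98 = 98.0000.


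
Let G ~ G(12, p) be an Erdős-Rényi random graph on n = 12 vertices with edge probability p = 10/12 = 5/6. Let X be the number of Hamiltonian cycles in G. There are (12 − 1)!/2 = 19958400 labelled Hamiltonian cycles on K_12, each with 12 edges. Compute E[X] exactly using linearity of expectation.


K_12 has (12 − 1)!/2 = 19958400 labelled Hamiltonian cycles.
For each such Hamiltonian cycle H, let X_H = 1 if all 12 edges of H are present in G. Then P[X_H = 1] = p^{12} = (5/6)^{12} = 244140625/2176782336.
By linearity of expectation: E[X] = Σ_H E[X_H] = 19958400 · p^{12} = 19958400 · 244140625/2176782336 = 469970703125/209952.
Numerically: E[X] ≈ 2.23847e+06.

E[X] = 19958400 · (5/6)^{12} = 469970703125/209952 ≈ 2.23847e+06.


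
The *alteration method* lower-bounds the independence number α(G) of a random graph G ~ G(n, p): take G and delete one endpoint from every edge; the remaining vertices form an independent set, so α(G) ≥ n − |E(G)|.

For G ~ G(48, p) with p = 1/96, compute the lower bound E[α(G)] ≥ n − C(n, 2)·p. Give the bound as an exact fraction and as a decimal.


E[|E(G)|] = C(48, 2)·p = 1128 · (1/96) = 47/4.
E[α(G)] ≥ n − E[|E(G)|] = 48 − 47/4 = 145/4.
Numerically: ≈ 36.2500.
(This is only a lower bound; the true E[α(G)] may be larger.)

E[α(G)] ≥ 145/4 ≈ 36.2500.


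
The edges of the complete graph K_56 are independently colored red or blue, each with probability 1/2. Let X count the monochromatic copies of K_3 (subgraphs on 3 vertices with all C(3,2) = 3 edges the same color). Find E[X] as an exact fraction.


Let X = Σ_S X_S over the C(56, 3) = 27720 subsets S of size 3, where X_S = 1 if the K_3 on S is monochromatic.
For a fixed S, the K_3 on S has C(3, 2) = 3 edges. P[all 3 edges red] = (1/2)^3, and likewise for blue, so P[monochromatic] = 2·(1/2)^3 = 2^{1 − 3} = 1/4.
By linearity of expectation: E[X] = C(56, 3) · 2^{1 − 3} = 27720 · 1/4 = 6930.
Numerically: E[X] ≈ 6930.0000.

E[X] = C(56,3)·2^(1−C(3,2)) = 6930 ≈ 6930.0000.


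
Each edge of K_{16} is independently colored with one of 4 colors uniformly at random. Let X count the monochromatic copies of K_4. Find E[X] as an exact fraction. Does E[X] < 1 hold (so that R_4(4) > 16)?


E[X] = C(16, 4) · 4^{1 − 6} = 1820 · 4^{−5} = 1820/1024.
As a reduced fraction: E[X] = 455/256 ≈ 1.77734.
Is E[X] < 1? NO.
Since E[X] ≥ 1, the first-moment bound is inconclusive at n = 16; it does NOT by itself certify R_4(4) > 16.

E[X] = 455/256 ≈ 1.77734; E[X] ≥ 1; first-moment method inconclusive here.


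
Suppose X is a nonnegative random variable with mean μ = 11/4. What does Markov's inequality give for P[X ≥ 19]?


μ = E[X] = 11/4, a = 19.
Markov: P[X ≥ 19] ≤ μ/a = (11/4)/19 = 11/76.
Numerically: ≈ 0.14474.
(Since a = 19 > μ = 2.75000, the bound 11/76 is < 1 and informative.)

P[X ≥ 19] ≤ 11/76 ≈ 0.14474.


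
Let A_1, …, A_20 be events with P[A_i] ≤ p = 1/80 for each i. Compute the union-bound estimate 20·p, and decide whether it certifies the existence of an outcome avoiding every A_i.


Union bound: P[∪_{i=1}^{20} A_i] ≤ Σ_i P[A_i] ≤ 20·p = 20·(1/80) = 1/4.
Numerically: 1/4 ≈ 0.250.
Is 1/4 < 1? YES.
Since P[∪ A_i] ≤ 1/4 < 1, the complement has P[∩ A_i^c] ≥ 1 − 1/4 = 3/4 > 0, so some outcome avoids every A_i.

20·p = 1/4 ≈ 0.250; existence CERTIFIED by the union bound.


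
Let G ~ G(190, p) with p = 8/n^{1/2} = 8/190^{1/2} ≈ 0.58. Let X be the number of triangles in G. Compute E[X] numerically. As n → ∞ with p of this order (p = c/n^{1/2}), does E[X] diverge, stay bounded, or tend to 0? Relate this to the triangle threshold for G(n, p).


Number of potential triangles: C(190, 3) = 1125180.
Each occurs with probability p³ ≈ (0.58)³ ≈ 1.95497e-01.
By linearity: E[X] = C(190, 3)·p³ ≈ 1125180 · 1.95497e-01 ≈ 219969.042.
Since α = 1/2 < 1, p = c/n^{1/2} ≫ 1/n is above the triangle threshold p ~ 1/n. Asymptotically E[X] ~ (c³/6)·n^{3(1−α)} = (8³/6)·n^{1.5} → ∞; triangles are abundant w.h.p.

E[X] ≈ 219969.042; in regime p = Θ(1/n^{1/2}) E[X] diverges (above the triangle threshold p ~ 1/n).


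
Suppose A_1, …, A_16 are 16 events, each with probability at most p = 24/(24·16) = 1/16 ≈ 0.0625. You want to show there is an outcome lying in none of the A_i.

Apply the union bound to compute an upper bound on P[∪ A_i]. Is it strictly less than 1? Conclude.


Union bound: P[∪_{i=1}^{16} A_i] ≤ Σ_i P[A_i] ≤ 16·p = 16·(1/16) = 1.
Numerically: 1 ≈ 1.0000.
Is 1 < 1? NO.
Since the bound 1 is ≥ 1, the union bound is uninformative here; it does NOT by itself certify existence.

16·p = 1 ≈ 1.0000; existence NOT certified by the union bound.


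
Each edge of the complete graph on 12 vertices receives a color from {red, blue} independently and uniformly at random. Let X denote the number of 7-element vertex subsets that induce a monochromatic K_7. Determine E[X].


Let X = Σ_S X_S over the C(12, 7) = 792 subsets S of size 7, where X_S = 1 if the K_7 on S is monochromatic.
For a fixed S, the K_7 on S has C(7, 2) = 21 edges. P[all 21 edges red] = (1/2)^21, and likewise for blue, so P[monochromatic] = 2·(1/2)^21 = 2^{1 − 21} = 1/1048576.
Summing: E[X] = C(12, 7) · 2^{1 − 21} = 792 · 1/1048576 = 99/131072.
Numerically: E[X] ≈ 0.00076.

E[X] = C(12,7)·2^(1−C(7,2)) = 99/131072 ≈ 0.00076.
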